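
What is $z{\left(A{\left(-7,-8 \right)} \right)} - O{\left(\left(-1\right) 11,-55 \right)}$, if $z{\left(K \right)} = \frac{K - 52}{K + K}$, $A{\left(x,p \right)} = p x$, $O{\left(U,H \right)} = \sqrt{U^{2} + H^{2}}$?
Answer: $\frac{1}{28} - 11 \sqrt{26} \approx -56.054$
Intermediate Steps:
$O{\left(U,H \right)} = \sqrt{H^{2} + U^{2}}$
$z{\left(K \right)} = \frac{-52 + K}{2 K}$
$z{\left(A{\left(-7,-8 \right)} \right)} - O{\left(\left(-1\right) 11,-55 \right)} = \frac{-52 - -56}{2 \left(\left(-8\right) \left(-7\right)\right)} - \sqrt{\left(-55\right)^{2} + \left(\left(-1\right) 11\right)^{2}} = \frac{-52 + 56}{2 \cdot 56} - \sqrt{3025 + \left(-11\right)^{2}} = \frac{1}{2} \cdot \frac{1}{56} \cdot 4 - \sqrt{3025 + 121} = \frac{1}{28} - \sqrt{3146} = \frac{1}{28} - 11 \sqrt{26}$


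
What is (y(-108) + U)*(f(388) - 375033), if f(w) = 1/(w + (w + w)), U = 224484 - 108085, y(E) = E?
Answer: -50765488353601/1164 ≈ -4.3613e+10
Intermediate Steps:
U = 116399
f(w) = 1/(3*w) (f(w) = 1/(w + 2*w) = 1/(3*w))
(y(-108) + U)*(f(388) - 375033) = (-108 + 116399)*((⅓)/388 - 375033) = 116291*((⅓)*(1/388) - 375033) = 116291*(1/1164 - 375033) = 116291*(-436538411/1164) = -50765488353601/1164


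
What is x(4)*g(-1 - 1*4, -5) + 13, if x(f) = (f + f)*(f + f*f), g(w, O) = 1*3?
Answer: 493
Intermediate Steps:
g(w, O) = 3
x(f) = 2*f*(f + f**2) (x(f) = (2*f)*(f + f**2) = 2*f*(f + f**2))
x(4)*g(-1 - 1*4, -5) + 13 = (2*4**2*(1 + 4))*3 + 13 = (2*16*5)*3 + 13 = 160*3 + 13 = 480 + 13 = 493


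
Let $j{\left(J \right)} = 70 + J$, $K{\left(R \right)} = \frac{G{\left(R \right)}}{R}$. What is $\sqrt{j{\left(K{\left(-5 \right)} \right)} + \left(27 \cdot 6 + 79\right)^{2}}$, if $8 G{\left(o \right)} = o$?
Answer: $\frac{\sqrt{930418}}{4} \approx 241.15$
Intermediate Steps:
$G{\left(o \right)} = \frac{o}{8}$
$K{\left(R \right)} = \frac{1}{8}$ ($K{\left(R \right)} = \frac{\frac{1}{8} R}{R} = \frac{1}{8}$)
$\sqrt{j{\left(K{\left(-5 \right)} \right)} + \left(27 \cdot 6 + 79\right)^{2}} = \sqrt{\left(70 + \frac{1}{8}\right) + \left(27 \cdot 6 + 79\right)^{2}} = \sqrt{\frac{561}{8} + \left(162 + 79\right)^{2}} = \sqrt{\frac{561}{8} + 241^{2}} = \sqrt{\frac{561}{8} + 58081} = \sqrt{\frac{465209}{8}} = \frac{\sqrt{930418}}{4}$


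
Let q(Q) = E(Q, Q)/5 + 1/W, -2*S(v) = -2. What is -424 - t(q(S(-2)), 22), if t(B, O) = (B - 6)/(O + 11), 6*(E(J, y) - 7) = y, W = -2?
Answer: -209804/495 ≈ -423.85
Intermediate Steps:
E(J, y) = 7 + y/6
S(v) = 1 (S(v) = -½*(-2) = 1)
q(Q) = 9/10 + Q/30 (q(Q) = (7 + Q/6)/5 + 1/(-2) = (7 + Q/6)*(⅕) + 1*(-½) = (7/5 + Q/30) - ½ = 9/10 + Q/30)
t(B, O) = (-6 + B)/(11 + O)
-424 - t(q(S(-2)), 22) = -424 - (-6 + (9/10 + (1/30)*1))/(11 + 22) = -424 - (-6 + (9/10 + 1/30))/33 = -424 - (-6 + 14/15)/33 = -424 - (-76)/(33*15) = -424 - 1*(-76/495) = -424 + 76/495 = -209804/495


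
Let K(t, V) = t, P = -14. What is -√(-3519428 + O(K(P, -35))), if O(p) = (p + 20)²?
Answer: -4*I*√219962 ≈ -1876.0*I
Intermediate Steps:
O(p) = (20 + p)²
-√(-3519428 + O(K(P, -35))) = -√(-3519428 + (20 - 14)²) = -√(-3519428 + 6²) = -√(-3519428 + 36) = -√(-3519392) = -4*I*√219962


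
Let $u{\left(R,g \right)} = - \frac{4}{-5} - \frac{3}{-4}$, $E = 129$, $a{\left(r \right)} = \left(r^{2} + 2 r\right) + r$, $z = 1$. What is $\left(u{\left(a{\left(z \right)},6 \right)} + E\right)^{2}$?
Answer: $\frac{6817321}{400} \approx 17043.0$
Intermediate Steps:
$a{\left(r \right)} = r^{2} + 3 r$
$u{\left(R,g \right)} = \frac{31}{20}$ ($u{\left(R,g \right)} = \left(-4\right) \left(- \frac{1}{5}\right) - - \frac{3}{4} = \frac{4}{5} + \frac{3}{4} = \frac{31}{20}$)
$\left(u{\left(a{\left(z \right)},6 \right)} + E\right)^{2} = \left(\frac{31}{20} + 129\right)^{2} = \left(\frac{2611}{20}\right)^{2} = \frac{6817321}{400}$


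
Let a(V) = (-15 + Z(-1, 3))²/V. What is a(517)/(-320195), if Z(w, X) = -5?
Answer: -80/33108163 ≈ -2.4163e-6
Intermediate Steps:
a(V) = 400/V (a(V) = (-15 - 5)²/V = (-20)²/V = 400/V)
a(517)/(-320195) = (400/517)/(-320195) = (400*(1/517))*(-1/320195) = (400/517)*(-1/320195) = -80/33108163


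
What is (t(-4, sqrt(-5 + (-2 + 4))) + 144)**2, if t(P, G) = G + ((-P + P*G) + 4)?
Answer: 23077 - 912*I*sqrt(3) ≈ 23077.0 - 1579.6*I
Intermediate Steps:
t(P, G) = 4 + G - P + G*P (t(P, G) = G + ((-P + G*P) + 4) = G + (4 - P + G*P) = 4 + G - P + G*P)
(t(-4, sqrt(-5 + (-2 + 4))) + 144)**2 = ((4 + sqrt(-5 + (-2 + 4)) - 1*(-4) + sqrt(-5 + (-2 + 4))*(-4)) + 144)**2 = ((4 + sqrt(-5 + 2) + 4 + sqrt(-5 + 2)*(-4)) + 144)**2 = ((4 + sqrt(-3) + 4 + sqrt(-3)*(-4)) + 144)**2 = ((4 + I*sqrt(3) + 4 + (I*sqrt(3))*(-4)) + 144)**2 = ((4 + I*sqrt(3) + 4 - 4*I*sqrt(3)) + 144)**2 = ((8 - 3*I*sqrt(3)) + 144)**2 = (152 - 3*I*sqrt(3))**2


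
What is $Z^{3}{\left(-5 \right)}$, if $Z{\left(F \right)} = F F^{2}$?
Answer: $-1953125$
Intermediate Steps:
$Z{\left(F \right)} = F^{3}$
$Z^{3}{\left(-5 \right)} = \left(\left(-5\right)^{3}\right)^{3} = \left(-125\right)^{3} = -1953125$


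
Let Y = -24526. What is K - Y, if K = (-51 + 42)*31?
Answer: 24247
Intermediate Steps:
K = -279 (K = -9*31 = -279)
K - Y = -279 - 1*(-24526) = -279 + 24526 = 24247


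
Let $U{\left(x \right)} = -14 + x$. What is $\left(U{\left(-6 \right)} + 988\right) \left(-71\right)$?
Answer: $-68728$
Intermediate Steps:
$\left(U{\left(-6 \right)} + 988\right) \left(-71\right) = \left(\left(-14 - 6\right) + 988\right) \left(-71\right) = \left(-20 + 988\right) \left(-71\right) = 968 \left(-71\right) = -68728$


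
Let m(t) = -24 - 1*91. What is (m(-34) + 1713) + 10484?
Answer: 12082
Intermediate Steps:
m(t) = -115 (m(t) = -24 - 91 = -115)
(m(-34) + 1713) + 10484 = (-115 + 1713) + 10484 = 1598 + 10484 = 12082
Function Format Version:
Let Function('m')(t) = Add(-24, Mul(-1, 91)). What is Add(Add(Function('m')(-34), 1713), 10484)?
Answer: 12082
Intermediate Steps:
Function('m')(t) = -115 (Function('m')(t) = Add(-24, -91) = -115)
Add(Add(Function('m')(-34), 1713), 10484) = Add(Add(-115, 1713), 10484) = Add(1598, 10484) = 12082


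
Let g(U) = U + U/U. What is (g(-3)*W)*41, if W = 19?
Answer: -1558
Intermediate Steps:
g(U) = 1 + U (g(U) = U + 1 = 1 + U)
(g(-3)*W)*41 = ((1 - 3)*19)*41 = -2*19*41 = -38*41 = -1558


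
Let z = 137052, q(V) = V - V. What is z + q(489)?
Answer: 137052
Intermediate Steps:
q(V) = 0
z + q(489) = 137052 + 0 = 137052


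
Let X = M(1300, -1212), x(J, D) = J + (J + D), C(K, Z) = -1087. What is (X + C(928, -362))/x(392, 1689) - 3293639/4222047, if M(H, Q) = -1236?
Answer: -17952984428/10441122231 ≈ -1.7194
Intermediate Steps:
x(J, D) = D + 2*J (x(J, D) = J + (D + J) = D + 2*J)
X = -1236
(X + C(928, -362))/x(392, 1689) - 3293639/4222047 = (-1236 - 1087)/(1689 + 2*392) - 3293639/4222047 = -2323/(1689 + 784) - 3293639*1/4222047 = -2323/2473 - 3293639/4222047 = -17952984428/10441122231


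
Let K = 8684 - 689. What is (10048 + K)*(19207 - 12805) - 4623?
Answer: 115506663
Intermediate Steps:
K = 7995
(10048 + K)*(19207 - 12805) - 4623 = (10048 + 7995)*(19207 - 12805) - 4623 = 18043*6402 - 4623 = 115511286 - 4623 = 115506663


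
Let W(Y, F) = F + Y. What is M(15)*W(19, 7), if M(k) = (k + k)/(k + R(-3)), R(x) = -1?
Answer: 390/7 ≈ 55.714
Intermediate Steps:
M(k) = 2*k/(-1 + k) (M(k) = (k + k)/(k - 1) = (2*k)/(-1 + k) = 2*k/(-1 + k))
M(15)*W(19, 7) = (2*15/(-1 + 15))*(7 + 19) = (2*15/14)*26 = (2*15*(1/14))*26 = (15/7)*26 = 390/7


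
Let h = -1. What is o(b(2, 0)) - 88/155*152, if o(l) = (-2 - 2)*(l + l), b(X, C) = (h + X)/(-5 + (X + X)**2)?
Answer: -148376/1705 ≈ -87.024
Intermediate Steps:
b(X, C) = (-1 + X)/(-5 + 4*X**2) (b(X, C) = (-1 + X)/(-5 + (X + X)**2) = (-1 + X)/(-5 + (2*X)**2) = (-1 + X)/(-5 + 4*X**2))
o(l) = -8*l
o(b(2, 0)) - 88/155*152 = -8*(-1 + 2)/(-5 + 4*2**2) - 88/155*152 = -8/(-5 + 4*4) - 88*1/155*152 = -8/(-5 + 16) - 88/155*152 = -8/11 - 13376/155 = -148376/1705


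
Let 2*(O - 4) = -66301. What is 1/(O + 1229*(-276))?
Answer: -2/744701 ≈ -2.6856e-6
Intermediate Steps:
O = -66293/2 (O = 4 + (½)*(-66301) = 4 - 66301/2 = -66293/2 ≈ -33147.)
1/(O + 1229*(-276)) = 1/(-66293/2 + 1229*(-276)) = 1/(-66293/2 - 339204) = 1/(-744701/2) = -2/744701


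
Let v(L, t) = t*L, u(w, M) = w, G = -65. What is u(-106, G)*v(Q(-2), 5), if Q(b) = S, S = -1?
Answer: 530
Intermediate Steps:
Q(b) = -1
v(L, t) = L*t
u(-106, G)*v(Q(-2), 5) = -(-106)*5 = -106*(-5) = 530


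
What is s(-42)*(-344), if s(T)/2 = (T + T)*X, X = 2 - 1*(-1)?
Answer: 173376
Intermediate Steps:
X = 3 (X = 2 + 1 = 3)
s(T) = 12*T (s(T) = 2*((T + T)*3) = 2*((2*T)*3) = 2*(6*T) = 12*T)
s(-42)*(-344) = (12*(-42))*(-344) = -504*(-344) = 173376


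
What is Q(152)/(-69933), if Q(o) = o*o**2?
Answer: -3511808/69933 ≈ -50.217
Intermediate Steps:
Q(o) = o**3
Q(152)/(-69933) = 152**3/(-69933) = 3511808*(-1/69933) = -3511808/69933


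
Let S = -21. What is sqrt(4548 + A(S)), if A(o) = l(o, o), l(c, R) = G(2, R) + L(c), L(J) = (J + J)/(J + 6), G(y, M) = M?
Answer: sqrt(113245)/5 ≈ 67.304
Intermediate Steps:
L(J) = 2*J/(6 + J) (L(J) = (2*J)/(6 + J) = 2*J/(6 + J))
l(c, R) = R + 2*c/(6 + c)
A(o) = (2*o + o*(6 + o))/(6 + o)
sqrt(4548 + A(S)) = sqrt(4548 - 21*(8 - 21)/(6 - 21)) = sqrt(4548 - 21*(-13)/(-15)) = sqrt(4548 - 21*(-1/15)*(-13)) = sqrt(4548 - 91/5) = sqrt(22649/5) = sqrt(113245)/5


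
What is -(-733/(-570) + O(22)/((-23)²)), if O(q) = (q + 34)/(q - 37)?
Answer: -128543/100510 ≈ -1.2789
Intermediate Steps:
O(q) = (34 + q)/(-37 + q)
-(-733/(-570) + O(22)/((-23)²)) = -(-733/(-570) + ((34 + 22)/(-37 + 22))/((-23)²)) = -(-733*(-1/570) + (56/(-15))/529) = -(733/570 - 1/15*56*(1/529)) = -(733/570 - 56/15*1/529) = -(733/570 - 56/7935) = -1*128543/100510 = -128543/100510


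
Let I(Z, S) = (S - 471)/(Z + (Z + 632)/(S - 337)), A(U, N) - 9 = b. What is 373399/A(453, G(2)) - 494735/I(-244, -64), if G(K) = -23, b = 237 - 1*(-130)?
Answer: -3638608969811/16133032 ≈ -2.2554e+5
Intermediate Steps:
b = 367 (b = 237 + 130 = 367)
A(U, N) = 376 (A(U, N) = 9 + 367 = 376)
I(Z, S) = (-471 + S)/(Z + (632 + Z)/(-337 + S))
373399/A(453, G(2)) - 494735/I(-244, -64) = 373399/376 - 494735*(632 - 336*(-244) - 64*(-244))/(158727 + (-64)**2 - 808*(-64)) = 373399*(1/376) - 494735*(632 + 81984 + 15616)/(158727 + 4096 + 51712) = 373399/376 - 494735/(214535/98232) = 373399/376 - 494735/((1/98232)*214535) = 373399/376 - 494735/214535/98232 = 373399/376 - 494735*98232/214535 = 373399/376 - 9719761704/42907 = -3638608969811/16133032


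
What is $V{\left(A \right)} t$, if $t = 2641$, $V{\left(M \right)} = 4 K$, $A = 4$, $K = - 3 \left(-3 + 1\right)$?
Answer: $63384$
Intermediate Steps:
$K = 6$ ($K = \left(-3\right) \left(-2\right) = 6$)
$V{\left(M \right)} = 24$ ($V{\left(M \right)} = 4 \cdot 6 = 24$)
$V{\left(A \right)} t = 24 \cdot 2641 = 63384$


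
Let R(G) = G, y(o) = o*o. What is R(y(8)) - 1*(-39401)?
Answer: 39465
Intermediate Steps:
y(o) = o**2
R(y(8)) - 1*(-39401) = 8**2 - 1*(-39401) = 64 + 39401 = 39465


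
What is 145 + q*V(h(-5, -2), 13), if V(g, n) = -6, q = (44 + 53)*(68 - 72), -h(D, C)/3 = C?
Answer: 2473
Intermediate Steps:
h(D, C) = -3*C
q = -388 (q = 97*(-4) = -388)
145 + q*V(h(-5, -2), 13) = 145 - 388*(-6) = 145 + 2328 = 2473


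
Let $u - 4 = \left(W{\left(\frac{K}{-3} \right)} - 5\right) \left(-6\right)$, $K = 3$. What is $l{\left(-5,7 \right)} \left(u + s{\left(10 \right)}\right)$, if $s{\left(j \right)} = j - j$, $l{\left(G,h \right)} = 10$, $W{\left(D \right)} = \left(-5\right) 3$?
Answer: $1240$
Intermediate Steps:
$W{\left(D \right)} = -15$
$s{\left(j \right)} = 0$
$u = 124$ ($u = 4 + \left(-15 - 5\right) \left(-6\right) = 4 - -120 = 4 + 120 = 124$)
$l{\left(-5,7 \right)} \left(u + s{\left(10 \right)}\right) = 10 \left(124 + 0\right) = 10 \cdot 124 = 1240$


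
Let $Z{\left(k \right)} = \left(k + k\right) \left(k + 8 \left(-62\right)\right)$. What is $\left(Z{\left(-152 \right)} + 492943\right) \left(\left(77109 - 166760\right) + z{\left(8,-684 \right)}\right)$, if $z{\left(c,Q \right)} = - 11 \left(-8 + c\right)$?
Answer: $-61853362685$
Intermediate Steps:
$z{\left(c,Q \right)} = 88 - 11 c$
$Z{\left(k \right)} = 2 k \left(-496 + k\right)$ ($Z{\left(k \right)} = 2 k \left(k - 496\right) = 2 k \left(-496 + k\right)$)
$\left(Z{\left(-152 \right)} + 492943\right) \left(\left(77109 - 166760\right) + z{\left(8,-684 \right)}\right) = \left(2 \left(-152\right) \left(-496 - 152\right) + 492943\right) \left(\left(77109 - 166760\right) + \left(88 - 88\right)\right) = \left(2 \left(-152\right) \left(-648\right) + 492943\right) \left(-89651 + \left(88 - 88\right)\right) = \left(196992 + 492943\right) \left(-89651 + 0\right) = 689935 \left(-89651\right) = -61853362685$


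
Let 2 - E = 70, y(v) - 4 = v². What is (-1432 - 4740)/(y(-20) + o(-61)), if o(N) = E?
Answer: -1543/84 ≈ -18.369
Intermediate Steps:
y(v) = 4 + v²
E = -68 (E = 2 - 1*70 = 2 - 70 = -68)
o(N) = -68
(-1432 - 4740)/(y(-20) + o(-61)) = (-1432 - 4740)/((4 + (-20)²) - 68) = -6172/((4 + 400) - 68) = -6172/(404 - 68) = -6172/336 = -6172*1/336 = -1543/84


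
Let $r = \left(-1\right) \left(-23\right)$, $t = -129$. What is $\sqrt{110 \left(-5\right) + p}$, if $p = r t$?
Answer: $i \sqrt{3517} \approx 59.304 i$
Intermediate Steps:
$r = 23$
$p = -2967$ ($p = 23 \left(-129\right) = -2967$)
$\sqrt{110 \left(-5\right) + p} = \sqrt{110 \left(-5\right) - 2967} = \sqrt{-550 - 2967} = \sqrt{-3517} = i \sqrt{3517}$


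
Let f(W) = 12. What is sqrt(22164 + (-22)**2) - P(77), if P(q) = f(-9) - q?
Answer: 65 + 2*sqrt(5662) ≈ 215.49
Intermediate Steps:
P(q) = 12 - q
sqrt(22164 + (-22)**2) - P(77) = sqrt(22164 + (-22)**2) - (12 - 1*77) = sqrt(22164 + 484) - (12 - 77) = sqrt(22648) - 1*(-65) = 2*sqrt(5662) + 65 = 65 + 2*sqrt(5662)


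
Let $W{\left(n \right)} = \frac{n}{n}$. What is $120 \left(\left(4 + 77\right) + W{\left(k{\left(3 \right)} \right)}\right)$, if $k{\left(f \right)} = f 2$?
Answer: $9840$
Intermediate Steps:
$k{\left(f \right)} = 2 f$
$W{\left(n \right)} = 1$
$120 \left(\left(4 + 77\right) + W{\left(k{\left(3 \right)} \right)}\right) = 120 \left(\left(4 + 77\right) + 1\right) = 120 \left(81 + 1\right) = 120 \cdot 82 = 9840$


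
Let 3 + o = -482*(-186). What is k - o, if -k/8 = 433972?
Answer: -3561425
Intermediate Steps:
k = -3471776 (k = -8*433972 = -3471776)
o = 89649 (o = -3 - 482*(-186) = -3 + 89652 = 89649)
k - o = -3471776 - 1*89649 = -3471776 - 89649 = -3561425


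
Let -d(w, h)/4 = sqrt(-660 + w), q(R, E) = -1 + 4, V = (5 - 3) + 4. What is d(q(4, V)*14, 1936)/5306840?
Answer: -I*sqrt(618)/1326710 ≈ -1.8738e-5*I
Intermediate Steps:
V = 6 (V = 2 + 4 = 6)
q(R, E) = 3
d(w, h) = -4*sqrt(-660 + w)
d(q(4, V)*14, 1936)/5306840 = -4*sqrt(-660 + 3*14)/5306840 = -4*sqrt(-660 + 42)*(1/5306840) = -4*I*sqrt(618)*(1/5306840) = -I*sqrt(618)/1326710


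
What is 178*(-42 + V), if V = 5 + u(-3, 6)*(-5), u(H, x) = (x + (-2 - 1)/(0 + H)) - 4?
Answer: -9256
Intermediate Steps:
u(H, x) = -4 + x - 3/H (u(H, x) = (x - 3/H) - 4 = -4 + x - 3/H)
V = -10 (V = 5 + (-4 + 6 - 3/(-3))*(-5) = 5 + (-4 + 6 - 3*(-⅓))*(-5) = 5 + (-4 + 6 + 1)*(-5) = 5 + 3*(-5) = 5 - 15 = -10)
178*(-42 + V) = 178*(-42 - 10) = 178*(-52) = -9256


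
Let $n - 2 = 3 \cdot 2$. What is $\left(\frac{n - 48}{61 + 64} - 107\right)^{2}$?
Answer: $\frac{7198489}{625} \approx 11518.0$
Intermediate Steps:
$n = 8$ ($n = 2 + 3 \cdot 2 = 2 + 6 = 8$)
$\left(\frac{n - 48}{61 + 64} - 107\right)^{2} = \left(\frac{8 - 48}{61 + 64} - 107\right)^{2} = \left(- \frac{40}{125} - 107\right)^{2} = \left(\left(-40\right) \frac{1}{125} - 107\right)^{2} = \left(- \frac{8}{25} - 107\right)^{2} = \left(- \frac{2683}{25}\right)^{2} = \frac{7198489}{625}$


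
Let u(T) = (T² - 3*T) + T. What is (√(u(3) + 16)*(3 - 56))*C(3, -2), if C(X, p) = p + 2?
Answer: 0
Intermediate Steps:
u(T) = T² - 2*T
C(X, p) = 2 + p
(√(u(3) + 16)*(3 - 56))*C(3, -2) = (√(3*(-2 + 3) + 16)*(3 - 56))*(2 - 2) = (√(3*1 + 16)*(-53))*0 = (√(3 + 16)*(-53))*0 = (√19*(-53))*0 = -53*√19*0 = 0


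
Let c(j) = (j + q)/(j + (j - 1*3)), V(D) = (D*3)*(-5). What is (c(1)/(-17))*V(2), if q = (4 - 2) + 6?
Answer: -270/17 ≈ -15.882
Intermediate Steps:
V(D) = -15*D (V(D) = (3*D)*(-5) = -15*D)
q = 8 (q = 2 + 6 = 8)
c(j) = (8 + j)/(-3 + 2*j) (c(j) = (j + 8)/(j + (j - 1*3)) = (8 + j)/(j + (j - 3)) = (8 + j)/(j + (-3 + j)) = (8 + j)/(-3 + 2*j))
(c(1)/(-17))*V(2) = (((8 + 1)/(-3 + 2*1))/(-17))*(-15*2) = ((9/(-3 + 2))*(-1/17))*(-30) = ((9/(-1))*(-1/17))*(-30) = (-1*9*(-1/17))*(-30) = -9*(-1/17)*(-30) = (9/17)*(-30) = -270/17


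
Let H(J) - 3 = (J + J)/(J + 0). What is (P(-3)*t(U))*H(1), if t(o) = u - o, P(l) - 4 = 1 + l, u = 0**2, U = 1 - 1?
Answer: 0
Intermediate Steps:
U = 0
u = 0
H(J) = 5 (H(J) = 3 + (J + J)/(J + 0) = 3 + (2*J)/J = 3 + 2 = 5)
P(l) = 5 + l (P(l) = 4 + (1 + l) = 5 + l)
t(o) = -o (t(o) = 0 - o = -o)
(P(-3)*t(U))*H(1) = ((5 - 3)*(-1*0))*5 = (2*0)*5 = 0*5 = 0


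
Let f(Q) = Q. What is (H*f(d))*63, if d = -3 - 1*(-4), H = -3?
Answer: -189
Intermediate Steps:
d = 1 (d = -3 + 4 = 1)
(H*f(d))*63 = -3*1*63 = -3*63 = -189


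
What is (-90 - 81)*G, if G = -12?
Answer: 2052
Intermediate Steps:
(-90 - 81)*G = (-90 - 81)*(-12) = -171*(-12) = 2052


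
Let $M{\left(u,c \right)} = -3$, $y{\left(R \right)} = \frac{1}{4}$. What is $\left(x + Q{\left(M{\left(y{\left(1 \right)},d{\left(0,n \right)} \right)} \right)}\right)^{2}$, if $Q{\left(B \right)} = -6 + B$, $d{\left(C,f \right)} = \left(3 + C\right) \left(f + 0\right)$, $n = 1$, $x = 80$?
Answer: $5041$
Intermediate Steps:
$d{\left(C,f \right)} = f \left(3 + C\right)$ ($d{\left(C,f \right)} = \left(3 + C\right) f = f \left(3 + C\right)$)
$y{\left(R \right)} = \frac{1}{4}$
$\left(x + Q{\left(M{\left(y{\left(1 \right)},d{\left(0,n \right)} \right)} \right)}\right)^{2} = \left(80 - 9\right)^{2} = 71^{2} = 5041$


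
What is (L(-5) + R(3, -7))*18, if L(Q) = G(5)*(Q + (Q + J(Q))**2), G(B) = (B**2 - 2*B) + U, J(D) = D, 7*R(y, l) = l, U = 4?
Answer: 32472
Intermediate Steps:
R(y, l) = l/7
G(B) = 4 + B**2 - 2*B (G(B) = (B**2 - 2*B) + 4 = 4 + B**2 - 2*B)
L(Q) = 19*Q + 76*Q**2 (L(Q) = (4 + 5**2 - 2*5)*(Q + (Q + Q)**2) = (4 + 25 - 10)*(Q + (2*Q)**2) = 19*(Q + 4*Q**2) = 19*Q + 76*Q**2)
(L(-5) + R(3, -7))*18 = (19*(-5)*(1 + 4*(-5)) + (1/7)*(-7))*18 = (19*(-5)*(1 - 20) - 1)*18 = (19*(-5)*(-19) - 1)*18 = (1805 - 1)*18 = 1804*18 = 32472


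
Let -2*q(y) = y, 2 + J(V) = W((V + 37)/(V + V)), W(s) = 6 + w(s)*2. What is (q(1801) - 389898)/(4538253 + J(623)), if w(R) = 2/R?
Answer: -128963505/1497627302 ≈ -0.086112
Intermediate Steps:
W(s) = 6 + 4/s (W(s) = 6 + (2/s)*2 = 6 + 4/s)
J(V) = 4 + 8*V/(37 + V) (J(V) = -2 + (6 + 4/(((V + 37)/(V + V)))) = -2 + (6 + 4/(((37 + V)/((2*V))))) = -2 + (6 + 4/(((37 + V)*(1/(2*V))))) = -2 + (6 + 4/(((37 + V)/(2*V)))) = -2 + (6 + 4*(2*V/(37 + V))) = -2 + (6 + 8*V/(37 + V)) = 4 + 8*V/(37 + V))
q(y) = -y/2
(q(1801) - 389898)/(4538253 + J(623)) = (-½*1801 - 389898)/(4538253 + 4*(37 + 3*623)/(37 + 623)) = (-1801/2 - 389898)/(4538253 + 4*(37 + 1869)/660) = -781597/(2*(4538253 + 4*(1/660)*1906)) = -781597/(2*(4538253 + 1906/165)) = -781597/(2*748813651/165) = -781597/2*165/748813651 = -128963505/1497627302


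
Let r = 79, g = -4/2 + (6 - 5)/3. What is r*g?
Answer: -395/3 ≈ -131.67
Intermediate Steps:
g = -5/3 (g = -4*½ + 1*(⅓) = -2 + ⅓ = -5/3 ≈ -1.6667)
r*g = 79*(-5/3) = -395/3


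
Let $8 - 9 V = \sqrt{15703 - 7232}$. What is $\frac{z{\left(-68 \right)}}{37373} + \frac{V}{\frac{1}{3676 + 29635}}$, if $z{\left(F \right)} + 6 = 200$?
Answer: $\frac{9959457770}{336357} - \frac{33311 \sqrt{8471}}{9} \approx -3.1104 \cdot 10^{5}$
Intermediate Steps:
$z{\left(F \right)} = 194$ ($z{\left(F \right)} = -6 + 200 = 194$)
$V = \frac{8}{9} - \frac{\sqrt{8471}}{9}$ ($V = \frac{8}{9} - \frac{\sqrt{15703 - 7232}}{9} = \frac{8}{9} - \frac{\sqrt{8471}}{9} \approx -9.3376$)
$\frac{z{\left(-68 \right)}}{37373} + \frac{V}{\frac{1}{3676 + 29635}} = \frac{194}{37373} + \frac{\frac{8}{9} - \frac{\sqrt{8471}}{9}}{\frac{1}{3676 + 29635}} = 194 \cdot \frac{1}{37373} + \frac{\frac{8}{9} - \frac{\sqrt{8471}}{9}}{\frac{1}{33311}} = \frac{194}{37373} + \left(\frac{8}{9} - \frac{\sqrt{8471}}{9}\right) \frac{1}{\frac{1}{33311}} = \frac{194}{37373} + \left(\frac{8}{9} - \frac{\sqrt{8471}}{9}\right) 33311 = \frac{194}{37373} + \left(\frac{266488}{9} - \frac{33311 \sqrt{8471}}{9}\right) = \frac{9959457770}{336357} - \frac{33311 \sqrt{8471}}{9}$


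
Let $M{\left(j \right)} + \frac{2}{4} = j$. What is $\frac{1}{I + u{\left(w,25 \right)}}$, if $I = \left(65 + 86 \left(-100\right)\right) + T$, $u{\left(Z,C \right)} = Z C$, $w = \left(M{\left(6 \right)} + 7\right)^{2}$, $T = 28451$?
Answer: $\frac{4}{95289} \approx 4.1978 \cdot 10^{-5}$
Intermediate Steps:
$M{\left(j \right)} = - \frac{1}{2} + j$
$w = \frac{625}{4}$ ($w = \left(\left(- \frac{1}{2} + 6\right) + 7\right)^{2} = \left(\frac{11}{2} + 7\right)^{2} = \left(\frac{25}{2}\right)^{2} = \frac{625}{4} \approx 156.25$)
$u{\left(Z,C \right)} = C Z$
$I = 19916$ ($I = \left(65 + 86 \left(-100\right)\right) + 28451 = \left(65 - 8600\right) + 28451 = -8535 + 28451 = 19916$)
$\frac{1}{I + u{\left(w,25 \right)}} = \frac{1}{19916 + 25 \cdot \frac{625}{4}} = \frac{1}{19916 + \frac{15625}{4}} = \frac{1}{\frac{95289}{4}} = \frac{4}{95289}$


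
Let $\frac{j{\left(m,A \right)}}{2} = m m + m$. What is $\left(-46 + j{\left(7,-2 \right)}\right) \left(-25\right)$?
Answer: $-1650$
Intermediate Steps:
$j{\left(m,A \right)} = 2 m + 2 m^{2}$ ($j{\left(m,A \right)} = 2 \left(m m + m\right) = 2 \left(m^{2} + m\right) = 2 \left(m + m^{2}\right) = 2 m + 2 m^{2}$)
$\left(-46 + j{\left(7,-2 \right)}\right) \left(-25\right) = \left(-46 + 2 \cdot 7 \left(1 + 7\right)\right) \left(-25\right) = \left(-46 + 2 \cdot 7 \cdot 8\right) \left(-25\right) = \left(-46 + 112\right) \left(-25\right) = 66 \left(-25\right) = -1650$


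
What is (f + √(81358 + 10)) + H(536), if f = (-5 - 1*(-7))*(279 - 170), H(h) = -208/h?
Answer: 14580/67 + 2*√20342 ≈ 502.86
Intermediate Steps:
f = 218 (f = (-5 + 7)*109 = 2*109 = 218)
(f + √(81358 + 10)) + H(536) = (218 + √(81358 + 10)) - 208/536 = (218 + √81368) - 208*1/536 = (218 + 2*√20342) - 26/67 = 14580/67 + 2*√20342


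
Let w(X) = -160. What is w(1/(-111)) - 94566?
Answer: -94726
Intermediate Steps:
w(1/(-111)) - 94566 = -160 - 94566 = -94726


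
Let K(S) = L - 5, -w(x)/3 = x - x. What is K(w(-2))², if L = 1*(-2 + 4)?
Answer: 9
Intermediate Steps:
w(x) = 0 (w(x) = -3*(x - x) = -3*0 = 0)
L = 2 (L = 1*2 = 2)
K(S) = -3 (K(S) = 2 - 5 = -3)
K(w(-2))² = (-3)² = 9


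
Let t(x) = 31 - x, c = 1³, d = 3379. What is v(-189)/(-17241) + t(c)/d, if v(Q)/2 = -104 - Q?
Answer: -57200/58257339 ≈ -0.00098185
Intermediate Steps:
v(Q) = -208 - 2*Q (v(Q) = 2*(-104 - Q) = -208 - 2*Q)
c = 1
v(-189)/(-17241) + t(c)/d = (-208 - 2*(-189))/(-17241) + (31 - 1*1)/3379 = (-208 + 378)*(-1/17241) + (31 - 1)*(1/3379) = 170*(-1/17241) + 30*(1/3379) = -170/17241 + 30/3379 = -57200/58257339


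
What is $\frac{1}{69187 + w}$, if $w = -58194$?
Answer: $\frac{1}{10993} \approx 9.0967 \cdot 10^{-5}$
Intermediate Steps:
$\frac{1}{69187 + w} = \frac{1}{69187 - 58194} = \frac{1}{10993}$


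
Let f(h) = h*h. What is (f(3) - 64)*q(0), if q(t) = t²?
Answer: 0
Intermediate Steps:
f(h) = h²
(f(3) - 64)*q(0) = (3² - 64)*0² = (9 - 64)*0 = -55*0 = 0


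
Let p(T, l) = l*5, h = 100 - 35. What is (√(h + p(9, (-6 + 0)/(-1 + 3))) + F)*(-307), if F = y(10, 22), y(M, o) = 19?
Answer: -5833 - 1535*√2 ≈ -8003.8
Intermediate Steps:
h = 65
p(T, l) = 5*l
F = 19
(√(h + p(9, (-6 + 0)/(-1 + 3))) + F)*(-307) = (√(65 + 5*((-6 + 0)/(-1 + 3))) + 19)*(-307) = (√(65 + 5*(-6/2)) + 19)*(-307) = (√(65 + 5*(-6*½)) + 19)*(-307) = (√(65 + 5*(-3)) + 19)*(-307) = (√(65 - 15) + 19)*(-307) = (√50 + 19)*(-307) = (5*√2 + 19)*(-307) = (19 + 5*√2)*(-307) = -5833 - 1535*√2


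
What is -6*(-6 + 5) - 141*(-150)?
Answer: 21156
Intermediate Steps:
-6*(-6 + 5) - 141*(-150) = -6*(-1) + 21150 = 6 + 21150 = 21156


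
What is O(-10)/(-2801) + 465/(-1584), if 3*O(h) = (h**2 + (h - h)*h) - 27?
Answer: -149001/492976 ≈ -0.30225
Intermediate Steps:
O(h) = -9 + h**2/3 (O(h) = ((h**2 + (h - h)*h) - 27)/3 = ((h**2 + 0*h) - 27)/3 = ((h**2 + 0) - 27)/3 = (h**2 - 27)/3 = (-27 + h**2)/3 = -9 + h**2/3)
O(-10)/(-2801) + 465/(-1584) = (-9 + (1/3)*(-10)**2)/(-2801) + 465/(-1584) = (-9 + (1/3)*100)*(-1/2801) + 465*(-1/1584) = (-9 + 100/3)*(-1/2801) - 155/528 = (73/3)*(-1/2801) - 155/528 = -73/8403 - 155/528 = -149001/492976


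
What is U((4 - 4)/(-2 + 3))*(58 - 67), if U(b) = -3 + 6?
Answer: -27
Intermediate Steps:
U(b) = 3
U((4 - 4)/(-2 + 3))*(58 - 67) = 3*(58 - 67) = 3*(-9) = -27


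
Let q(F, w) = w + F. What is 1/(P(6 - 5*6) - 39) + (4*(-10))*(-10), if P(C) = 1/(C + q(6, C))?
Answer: 655558/1639 ≈ 399.97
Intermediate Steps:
q(F, w) = F + w
P(C) = 1/(6 + 2*C) (P(C) = 1/(C + (6 + C)) = 1/(6 + 2*C))
1/(P(6 - 5*6) - 39) + (4*(-10))*(-10) = 1/(1/(2*(3 + (6 - 5*6))) - 39) + (4*(-10))*(-10) = 1/(1/(2*(3 + (6 - 30))) - 39) - 40*(-10) = 1/(1/(2*(3 - 24)) - 39) + 400 = 1/((½)/(-21) - 39) + 400 = 1/((½)*(-1/21) - 39) + 400 = 1/(-1/42 - 39) + 400 = 1/(-1639/42) + 400 = -42/1639 + 400 = 655558/1639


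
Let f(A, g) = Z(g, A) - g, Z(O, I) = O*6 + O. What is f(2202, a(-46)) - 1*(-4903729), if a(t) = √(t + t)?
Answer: 4903729 + 12*I*√23 ≈ 4.9037e+6 + 57.55*I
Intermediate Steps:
Z(O, I) = 7*O (Z(O, I) = 6*O + O = 7*O)
a(t) = √2*√t (a(t) = √(2*t) = √2*√t)
f(A, g) = 6*g (f(A, g) = 7*g - g = 6*g)
f(2202, a(-46)) - 1*(-4903729) = 6*(√2*√(-46)) - 1*(-4903729) = 6*(√2*(I*√46)) + 4903729 = 6*(2*I*√23) + 4903729 = 12*I*√23 + 4903729 = 4903729 + 12*I*√23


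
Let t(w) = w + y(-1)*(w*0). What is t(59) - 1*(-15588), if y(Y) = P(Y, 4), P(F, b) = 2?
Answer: 15647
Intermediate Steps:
y(Y) = 2
t(w) = w (t(w) = w + 2*(w*0) = w + 2*0 = w + 0 = w)
t(59) - 1*(-15588) = 59 - 1*(-15588) = 59 + 15588 = 15647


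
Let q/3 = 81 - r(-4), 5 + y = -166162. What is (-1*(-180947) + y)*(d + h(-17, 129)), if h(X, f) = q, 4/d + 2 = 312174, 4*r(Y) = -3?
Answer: 282889890965/78043 ≈ 3.6248e+6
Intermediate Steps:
y = -166167 (y = -5 - 166162 = -166167)
r(Y) = -¾ (r(Y) = (¼)*(-3) = -¾)
d = 1/78043 (d = 4/(-2 + 312174) = 4/312172 = 4*(1/312172) = 1/78043 ≈ 1.2813e-5)
q = 981/4 (q = 3*(81 - 1*(-¾)) = 3*(81 + ¾) = 3*(327/4) = 981/4 ≈ 245.25)
h(X, f) = 981/4
(-1*(-180947) + y)*(d + h(-17, 129)) = (-1*(-180947) - 166167)*(1/78043 + 981/4) = (180947 - 166167)*(76560187/312172) = 14780*(76560187/312172) = 282889890965/78043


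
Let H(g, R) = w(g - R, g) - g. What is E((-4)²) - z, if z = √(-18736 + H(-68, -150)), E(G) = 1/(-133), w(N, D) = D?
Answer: -1/133 - 4*I*√1171 ≈ -0.0075188 - 136.88*I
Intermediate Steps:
E(G) = -1/133
H(g, R) = 0 (H(g, R) = g - g = 0)
z = 4*I*√1171 (z = √(-18736 + 0) = √(-18736) = 4*I*√1171 ≈ 136.88*I)
E((-4)²) - z = -1/133 - 4*I*√1171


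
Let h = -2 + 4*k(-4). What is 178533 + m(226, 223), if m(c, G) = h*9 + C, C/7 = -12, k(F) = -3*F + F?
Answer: 178719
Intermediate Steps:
k(F) = -2*F
C = -84 (C = 7*(-12) = -84)
h = 30 (h = -2 + 4*(-2*(-4)) = -2 + 4*8 = -2 + 32 = 30)
m(c, G) = 186 (m(c, G) = 30*9 - 84 = 270 - 84 = 186)
178533 + m(226, 223) = 178533 + 186 = 178719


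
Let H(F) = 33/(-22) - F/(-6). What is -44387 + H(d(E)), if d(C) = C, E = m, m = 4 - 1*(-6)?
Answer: -266321/6 ≈ -44387.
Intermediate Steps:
m = 10 (m = 4 + 6 = 10)
E = 10
H(F) = -3/2 + F/6 (H(F) = 33*(-1/22) - F*(-1/6) = -3/2 + F/6)
-44387 + H(d(E)) = -44387 + (-3/2 + (1/6)*10) = -44387 + (-3/2 + 5/3) = -44387 + 1/6 = -266321/6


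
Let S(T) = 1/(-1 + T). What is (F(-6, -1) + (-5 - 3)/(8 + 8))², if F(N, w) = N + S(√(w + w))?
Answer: (-113*I + 390*√2)/(4*(-I + 2*√2)) ≈ 46.472 + 6.4425*I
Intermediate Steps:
F(N, w) = N + 1/(-1 + √2*√w) (F(N, w) = N + 1/(-1 + √(w + w)) = N + 1/(-1 + √(2*w)) = N + 1/(-1 + √2*√w))
(F(-6, -1) + (-5 - 3)/(8 + 8))² = ((-6 + 1/(-1 + √2*√(-1))) + (-5 - 3)/(8 + 8))² = ((-6 + 1/(-1 + √2*I)) - 8/16)² = ((-6 + 1/(-1 + I*√2)) - 8*1/16)² = ((-6 + 1/(-1 + I*√2)) - ½)² = (-13/2 + 1/(-1 + I*√2))²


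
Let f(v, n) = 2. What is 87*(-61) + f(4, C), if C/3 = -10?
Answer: -5305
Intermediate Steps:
C = -30 (C = 3*(-10) = -30)
87*(-61) + f(4, C) = 87*(-61) + 2 = -5307 + 2 = -5305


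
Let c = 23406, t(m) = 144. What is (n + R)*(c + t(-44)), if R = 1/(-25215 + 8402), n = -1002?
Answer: -396738065850/16813 ≈ -2.3597e+7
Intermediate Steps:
R = -1/16813 (R = 1/(-16813) = -1/16813 ≈ -5.9478e-5)
(n + R)*(c + t(-44)) = (-1002 - 1/16813)*(23406 + 144) = -16846627/16813*23550 = -396738065850/16813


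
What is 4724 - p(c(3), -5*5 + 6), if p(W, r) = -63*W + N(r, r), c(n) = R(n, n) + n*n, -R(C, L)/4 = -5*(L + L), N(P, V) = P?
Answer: 12870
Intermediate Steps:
R(C, L) = 40*L (R(C, L) = -(-20)*(L + L) = -(-20)*2*L = -(-40)*L = 40*L)
c(n) = n² + 40*n (c(n) = 40*n + n*n = 40*n + n² = n² + 40*n)
p(W, r) = r - 63*W (p(W, r) = -63*W + r = r - 63*W)
4724 - p(c(3), -5*5 + 6) = 4724 - ((-5*5 + 6) - 189*(40 + 3)) = 4724 - ((-25 + 6) - 189*43) = 4724 - (-19 - 63*129) = 4724 - (-19 - 8127) = 4724 - 1*(-8146) = 4724 + 8146 = 12870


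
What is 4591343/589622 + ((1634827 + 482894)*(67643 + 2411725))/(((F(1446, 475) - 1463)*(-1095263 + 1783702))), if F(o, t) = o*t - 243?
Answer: 657689869933079513/34764102080507294 ≈ 18.919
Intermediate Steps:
F(o, t) = -243 + o*t
4591343/589622 + ((1634827 + 482894)*(67643 + 2411725))/(((F(1446, 475) - 1463)*(-1095263 + 1783702))) = 4591343/589622 + ((1634827 + 482894)*(67643 + 2411725))/((((-243 + 1446*475) - 1463)*(-1095263 + 1783702))) = 4591343*(1/589622) + (2117721*2479368)/((((-243 + 686850) - 1463)*688439)) = 4591343/589622 + 5250609680328/(((686607 - 1463)*688439)) = 4591343/589622 + 5250609680328/((685144*688439)) = 4591343/589622 + 5250609680328/471679850216 = 4591343/589622 + 5250609680328*(1/471679850216) = 4591343/589622 + 656326210041/58959981277 = 657689869933079513/34764102080507294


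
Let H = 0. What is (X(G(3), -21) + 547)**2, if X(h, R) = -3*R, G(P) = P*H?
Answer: 372100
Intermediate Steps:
G(P) = 0 (G(P) = P*0 = 0)
(X(G(3), -21) + 547)**2 = (-3*(-21) + 547)**2 = (63 + 547)**2 = 610**2 = 372100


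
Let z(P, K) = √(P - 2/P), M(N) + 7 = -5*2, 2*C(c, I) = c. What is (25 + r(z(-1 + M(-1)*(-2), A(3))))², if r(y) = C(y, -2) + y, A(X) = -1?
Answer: (550 + √35871)²/484 ≈ 1129.6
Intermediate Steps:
C(c, I) = c/2
M(N) = -17 (M(N) = -7 - 5*2 = -7 - 10 = -17)
r(y) = 3*y/2 (r(y) = y/2 + y = 3*y/2)
(25 + r(z(-1 + M(-1)*(-2), A(3))))² = (25 + 3*√((-1 - 17*(-2)) - 2/(-1 - 17*(-2)))/2)² = (25 + 3*√((-1 + 34) - 2/(-1 + 34))/2)² = (25 + 3*√(33 - 2/33)/2)² = (25 + 3*√(1087/33)/2)² = (25 + 3*(√35871/33)/2)² = (25 + √35871/22)²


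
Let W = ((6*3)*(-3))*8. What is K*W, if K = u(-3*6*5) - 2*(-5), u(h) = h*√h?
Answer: -4320 + 116640*I*√10 ≈ -4320.0 + 3.6885e+5*I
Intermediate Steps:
u(h) = h^(3/2)
K = 10 - 270*I*√10 (K = (-3*6*5)^(3/2) - 2*(-5) = (-18*5)^(3/2) + 10 = (-90)^(3/2) + 10 = -270*I*√10 + 10 = 10 - 270*I*√10 ≈ 10.0 - 853.82*I)
W = -432 (W = (18*(-3))*8 = -54*8 = -432)
K*W = (10 - 270*I*√10)*(-432) = -4320 + 116640*I*√10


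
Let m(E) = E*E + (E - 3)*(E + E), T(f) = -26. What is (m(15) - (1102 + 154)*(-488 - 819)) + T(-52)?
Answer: 1642151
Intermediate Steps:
m(E) = E² + 2*E*(-3 + E) (m(E) = E² + (-3 + E)*(2*E) = E² + 2*E*(-3 + E))
(m(15) - (1102 + 154)*(-488 - 819)) + T(-52) = (3*15*(-2 + 15) - (1102 + 154)*(-488 - 819)) - 26 = (3*15*13 - 1256*(-1307)) - 26 = (585 - 1*(-1641592)) - 26 = (585 + 1641592) - 26 = 1642177 - 26 = 1642151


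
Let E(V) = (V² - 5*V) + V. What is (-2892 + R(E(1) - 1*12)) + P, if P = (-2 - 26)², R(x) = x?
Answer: -2123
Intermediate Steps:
E(V) = V² - 4*V
P = 784 (P = (-28)² = 784)
(-2892 + R(E(1) - 1*12)) + P = (-2892 + (1*(-4 + 1) - 1*12)) + 784 = (-2892 + (1*(-3) - 12)) + 784 = (-2892 + (-3 - 12)) + 784 = (-2892 - 15) + 784 = -2907 + 784 = -2123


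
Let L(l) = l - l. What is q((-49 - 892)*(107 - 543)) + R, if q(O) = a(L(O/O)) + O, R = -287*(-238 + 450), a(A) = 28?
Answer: 349460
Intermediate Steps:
L(l) = 0
R = -60844 (R = -287*212 = -60844)
q(O) = 28 + O
q((-49 - 892)*(107 - 543)) + R = (28 + (-49 - 892)*(107 - 543)) - 60844 = (28 - 941*(-436)) - 60844 = (28 + 410276) - 60844 = 410304 - 60844 = 349460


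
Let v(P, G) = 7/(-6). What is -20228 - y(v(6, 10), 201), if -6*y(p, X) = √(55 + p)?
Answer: -20228 + √1938/36 ≈ -20227.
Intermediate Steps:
v(P, G) = -7/6 (v(P, G) = 7*(-⅙) = -7/6)
y(p, X) = -√(55 + p)/6
-20228 - y(v(6, 10), 201) = -20228 - (-1)*√(55 - 7/6)/6 = -20228 - (-1)*√(323/6)/6 = -20228 - (-1)*√1938/6/6 = -20228 - (-1)*√1938/36 = -20228 + √1938/36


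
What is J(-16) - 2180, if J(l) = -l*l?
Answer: -2436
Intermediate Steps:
J(l) = -l²
J(-16) - 2180 = -1*(-16)² - 2180 = -1*256 - 2180 = -256 - 2180 = -2436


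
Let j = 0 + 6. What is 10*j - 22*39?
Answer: -798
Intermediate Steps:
j = 6
10*j - 22*39 = 10*6 - 22*39 = 60 - 858 = -798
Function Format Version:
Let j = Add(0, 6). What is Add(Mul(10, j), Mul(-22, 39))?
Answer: -798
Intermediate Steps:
j = 6
Add(Mul(10, j), Mul(-22, 39)) = Add(Mul(10, 6), Mul(-22, 39)) = Add(60, -858) = -798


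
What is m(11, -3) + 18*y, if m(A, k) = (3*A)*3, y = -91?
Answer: -1539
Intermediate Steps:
m(A, k) = 9*A
m(11, -3) + 18*y = 9*11 + 18*(-91) = 99 - 1638 = -1539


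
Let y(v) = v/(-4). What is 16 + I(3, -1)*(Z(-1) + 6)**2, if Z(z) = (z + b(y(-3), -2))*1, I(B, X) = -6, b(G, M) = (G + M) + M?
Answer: -19/8 ≈ -2.3750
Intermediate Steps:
y(v) = -v/4 (y(v) = v*(-1/4) = -v/4)
b(G, M) = G + 2*M
Z(z) = -13/4 + z (Z(z) = (z + (-1/4*(-3) + 2*(-2)))*1 = (z + (3/4 - 4))*1 = (z - 13/4)*1 = (-13/4 + z)*1 = -13/4 + z)
16 + I(3, -1)*(Z(-1) + 6)**2 = 16 - 6*((-13/4 - 1) + 6)**2 = 16 - 6*(-17/4 + 6)**2 = 16 - 6*(7/4)**2 = 16 - 6*49/16 = 16 - 147/8 = -19/8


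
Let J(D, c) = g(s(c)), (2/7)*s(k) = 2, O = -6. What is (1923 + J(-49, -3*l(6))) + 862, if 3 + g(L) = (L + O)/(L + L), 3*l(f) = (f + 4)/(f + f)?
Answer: 38949/14 ≈ 2782.1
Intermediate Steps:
s(k) = 7 (s(k) = (7/2)*2 = 7)
l(f) = (4 + f)/(6*f) (l(f) = ((f + 4)/(f + f))/3 = ((4 + f)/((2*f)))/3 = ((4 + f)*(1/(2*f)))/3 = ((4 + f)/(2*f))/3 = (4 + f)/(6*f))
g(L) = -3 + (-6 + L)/(2*L) (g(L) = -3 + (L - 6)/(L + L) = -3 + (-6 + L)/((2*L)) = -3 + (-6 + L)*(1/(2*L)) = -3 + (-6 + L)/(2*L))
J(D, c) = -41/14 (J(D, c) = -5/2 - 3/7 = -41/14)
(1923 + J(-49, -3*l(6))) + 862 = (1923 - 41/14) + 862 = 26881/14 + 862 = 38949/14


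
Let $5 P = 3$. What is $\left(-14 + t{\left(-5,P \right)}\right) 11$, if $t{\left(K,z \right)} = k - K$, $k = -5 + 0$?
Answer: $-154$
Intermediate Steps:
$P = \frac{3}{5}$ ($P = \frac{1}{5} \cdot 3 = \frac{3}{5} \approx 0.6$)
$k = -5$
$t{\left(K,z \right)} = -5 - K$
$\left(-14 + t{\left(-5,P \right)}\right) 11 = \left(-14 - 0\right) 11 = \left(-14 + \left(-5 + 5\right)\right) 11 = \left(-14 + 0\right) 11 = \left(-14\right) 11 = -154$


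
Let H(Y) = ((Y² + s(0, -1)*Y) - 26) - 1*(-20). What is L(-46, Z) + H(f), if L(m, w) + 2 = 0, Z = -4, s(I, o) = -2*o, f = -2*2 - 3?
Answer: 27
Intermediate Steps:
f = -7 (f = -4 - 3 = -7)
L(m, w) = -2 (L(m, w) = -2 + 0 = -2)
H(Y) = -6 + Y² + 2*Y (H(Y) = ((Y² + (-2*(-1))*Y) - 26) - 1*(-20) = ((Y² + 2*Y) - 26) + 20 = (-26 + Y² + 2*Y) + 20 = -6 + Y² + 2*Y)
L(-46, Z) + H(f) = -2 + (-6 + (-7)² + 2*(-7)) = -2 + (-6 + 49 - 14) = -2 + 29 = 27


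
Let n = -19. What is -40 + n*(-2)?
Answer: -2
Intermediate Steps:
-40 + n*(-2) = -40 - 19*(-2) = -40 + 38 = -2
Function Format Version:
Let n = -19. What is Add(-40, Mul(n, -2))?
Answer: -2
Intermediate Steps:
Add(-40, Mul(n, -2)) = Add(-40, Mul(-19, -2)) = Add(-40, 38) = -2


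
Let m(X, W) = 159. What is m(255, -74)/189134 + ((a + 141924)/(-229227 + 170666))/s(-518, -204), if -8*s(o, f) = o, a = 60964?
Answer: -21582925061/409807418438 ≈ -0.052666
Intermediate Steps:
s(o, f) = -o/8
m(255, -74)/189134 + ((a + 141924)/(-229227 + 170666))/s(-518, -204) = 159/189134 + ((60964 + 141924)/(-229227 + 170666))/((-⅛*(-518))) = 159*(1/189134) + (202888/(-58561))/(259/4) = 159/189134 + (202888*(-1/58561))*(4/259) = 159/189134 - 202888/58561*4/259 = 159/189134 - 115936/2166757 = -21582925061/409807418438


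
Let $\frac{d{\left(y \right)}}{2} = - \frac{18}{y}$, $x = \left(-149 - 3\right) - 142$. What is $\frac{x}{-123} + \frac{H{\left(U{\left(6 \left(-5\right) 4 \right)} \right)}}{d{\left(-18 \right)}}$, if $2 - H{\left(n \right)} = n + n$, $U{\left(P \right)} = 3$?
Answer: $\frac{16}{41} \approx 0.39024$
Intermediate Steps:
$H{\left(n \right)} = 2 - 2 n$ ($H{\left(n \right)} = 2 - \left(n + n\right) = 2 - 2 n$)
$x = -294$ ($x = -152 - 142 = -294$)
$d{\left(y \right)} = - \frac{36}{y}$ ($d{\left(y \right)} = 2 \left(- \frac{18}{y}\right) = - \frac{36}{y}$)
$\frac{x}{-123} + \frac{H{\left(U{\left(6 \left(-5\right) 4 \right)} \right)}}{d{\left(-18 \right)}} = - \frac{294}{-123} + \frac{2 - 6}{\left(-36\right) \frac{1}{-18}} = \left(-294\right) \left(- \frac{1}{123}\right) + \frac{2 - 6}{\left(-36\right) \left(- \frac{1}{18}\right)} = \frac{98}{41} - \frac{4}{2} = \frac{98}{41} - 2 = \frac{16}{41}$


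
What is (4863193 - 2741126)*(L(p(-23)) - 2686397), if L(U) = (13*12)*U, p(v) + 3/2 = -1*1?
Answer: -5701542028729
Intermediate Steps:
p(v) = -5/2 (p(v) = -3/2 - 1*1 = -3/2 - 1 = -5/2)
L(U) = 156*U
(4863193 - 2741126)*(L(p(-23)) - 2686397) = (4863193 - 2741126)*(156*(-5/2) - 2686397) = 2122067*(-390 - 2686397) = 2122067*(-2686787) = -5701542028729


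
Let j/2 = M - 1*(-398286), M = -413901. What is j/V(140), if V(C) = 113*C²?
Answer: -3123/221480 ≈ -0.014101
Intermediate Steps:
j = -31230 (j = 2*(-413901 - 1*(-398286)) = 2*(-413901 + 398286) = 2*(-15615) = -31230)
j/V(140) = -31230/(113*140²) = -31230/(113*19600) = -31230/2214800 = -31230*1/2214800 = -3123/221480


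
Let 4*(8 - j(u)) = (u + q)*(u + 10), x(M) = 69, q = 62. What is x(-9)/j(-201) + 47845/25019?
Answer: 420600207/221142941 ≈ 1.9019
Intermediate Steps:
j(u) = 8 - (10 + u)*(62 + u)/4 (j(u) = 8 - (u + 62)*(u + 10)/4 = 8 - (62 + u)*(10 + u)/4 = 8 - (10 + u)*(62 + u)/4)
x(-9)/j(-201) + 47845/25019 = 69/(-147 - 18*(-201) - 1/4*(-201)**2) + 47845/25019 = 69/(-147 + 3618 - 1/4*40401) + 47845*(1/25019) = 69/(-147 + 3618 - 40401/4) + 47845/25019 = 69/(-26517/4) + 47845/25019 = 69*(-4/26517) + 47845/25019 = -92/8839 + 47845/25019 = 420600207/221142941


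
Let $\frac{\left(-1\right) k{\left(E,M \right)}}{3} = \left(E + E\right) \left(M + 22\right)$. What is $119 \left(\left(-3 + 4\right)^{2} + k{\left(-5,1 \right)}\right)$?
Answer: $82229$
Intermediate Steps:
$k{\left(E,M \right)} = - 6 E \left(22 + M\right)$ ($k{\left(E,M \right)} = - 3 \left(E + E\right) \left(M + 22\right) = - 3 \cdot 2 E \left(22 + M\right) = - 6 E \left(22 + M\right)$)
$119 \left(\left(-3 + 4\right)^{2} + k{\left(-5,1 \right)}\right) = 119 \left(\left(-3 + 4\right)^{2} - - 30 \left(22 + 1\right)\right) = 119 \left(1^{2} - \left(-30\right) 23\right) = 119 \left(1 + 690\right) = 119 \cdot 691 = 82229$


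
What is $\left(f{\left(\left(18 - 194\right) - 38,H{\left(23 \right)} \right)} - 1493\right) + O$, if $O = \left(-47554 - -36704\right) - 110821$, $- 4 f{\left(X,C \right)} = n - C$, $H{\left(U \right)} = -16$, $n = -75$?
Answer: $- \frac{492597}{4} \approx -1.2315 \cdot 10^{5}$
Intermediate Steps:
$f{\left(X,C \right)} = \frac{75}{4} + \frac{C}{4}$ ($f{\left(X,C \right)} = - \frac{-75 - C}{4} = \frac{75}{4} + \frac{C}{4}$)
$O = -121671$ ($O = \left(-47554 + 36704\right) - 110821 = -10850 - 110821 = -121671$)
$\left(f{\left(\left(18 - 194\right) - 38,H{\left(23 \right)} \right)} - 1493\right) + O = \left(\left(\frac{75}{4} + \frac{1}{4} \left(-16\right)\right) - 1493\right) - 121671 = \left(\left(\frac{75}{4} - 4\right) - 1493\right) - 121671 = \left(\frac{59}{4} - 1493\right) - 121671 = - \frac{5913}{4} - 121671 = - \frac{492597}{4}$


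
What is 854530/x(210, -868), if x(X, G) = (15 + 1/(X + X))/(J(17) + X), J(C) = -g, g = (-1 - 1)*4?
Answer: 78240766800/6301 ≈ 1.2417e+7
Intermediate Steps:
g = -8 (g = -2*4 = -8)
J(C) = 8 (J(C) = -1*(-8) = 8)
x(X, G) = (15 + 1/(2*X))/(8 + X) (x(X, G) = (15 + 1/(X + X))/(8 + X) = (15 + 1/(2*X))/(8 + X))
854530/x(210, -868) = 854530/(((½)*(1 + 30*210)/(210*(8 + 210)))) = 854530/(((½)*(1/210)*(1 + 6300)/218)) = 854530/(((½)*(1/210)*(1/218)*6301)) = 854530/(6301/91560) = 854530*(91560/6301) = 78240766800/6301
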